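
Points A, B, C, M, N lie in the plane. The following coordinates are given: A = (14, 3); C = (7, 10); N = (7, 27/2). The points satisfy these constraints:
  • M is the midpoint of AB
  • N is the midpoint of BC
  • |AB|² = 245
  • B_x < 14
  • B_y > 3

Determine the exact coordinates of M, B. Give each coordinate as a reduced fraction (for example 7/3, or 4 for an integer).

1. B_x = 7  [B = 2·N−C = 2·(7, 27/2)−(7, 10)]
2. B_y = 17  [B = 2·N−C = 2·(7, 27/2)−(7, 10)]
   so B = (7, 17)
3. M_x = 21/2  [2·M = A+B = (14, 3)+(7, 17)]
4. M_y = 10  [2·M = A+B = (14, 3)+(7, 17)]
   so M = (21/2, 10)

M = (21/2, 10)
B = (7, 17)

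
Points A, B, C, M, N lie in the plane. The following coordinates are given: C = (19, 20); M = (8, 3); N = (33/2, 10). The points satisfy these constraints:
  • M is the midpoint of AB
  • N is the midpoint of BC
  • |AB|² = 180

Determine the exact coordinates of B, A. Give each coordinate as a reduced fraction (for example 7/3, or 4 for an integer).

1. B_x = 14  [B = 2·N−C = 2·(33/2, 10)−(19, 20)]
2. B_y = 0  [B = 2·N−C = 2·(33/2, 10)−(19, 20)]
   so B = (14, 0)
3. A_x = 2  [A = 2·M−B = 2·(8, 3)−(14, 0)]
4. A_y = 6  [A = 2·M−B = 2·(8, 3)−(14, 0)]
   so A = (2, 6)

B = (14, 0)
A = (2, 6)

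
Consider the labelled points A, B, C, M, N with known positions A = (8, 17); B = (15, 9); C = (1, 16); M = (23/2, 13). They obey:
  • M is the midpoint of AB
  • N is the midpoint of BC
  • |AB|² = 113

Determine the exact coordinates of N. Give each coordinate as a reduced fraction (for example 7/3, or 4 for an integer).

N = (8, 25/2)

1. N_x = 8  [2·N = B+C = (15, 9)+(1, 16)]
2. N_y = 25/2  [2·N = B+C = (15, 9)+(1, 16)]
   so N = (8, 25/2)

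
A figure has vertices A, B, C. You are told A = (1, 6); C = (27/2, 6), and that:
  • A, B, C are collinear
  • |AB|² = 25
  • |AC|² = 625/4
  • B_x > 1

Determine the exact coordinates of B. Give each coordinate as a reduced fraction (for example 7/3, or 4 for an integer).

1. B_x = 6  [[A, B, C are collinear ⇒ -25/2y+75=0] ∩ [|B−(1, 6)|²=25]]
2. B_y = 6  [[A, B, C are collinear ⇒ -25/2y+75=0] ∩ [|B−(1, 6)|²=25]]
   so B = (6, 6)

B = (6, 6)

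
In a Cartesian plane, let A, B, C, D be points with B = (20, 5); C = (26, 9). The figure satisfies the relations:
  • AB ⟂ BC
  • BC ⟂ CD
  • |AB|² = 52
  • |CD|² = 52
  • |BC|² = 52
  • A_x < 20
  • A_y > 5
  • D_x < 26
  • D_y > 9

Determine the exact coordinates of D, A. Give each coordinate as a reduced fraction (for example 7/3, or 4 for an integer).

1. D_x = 22  [[BC ⟂ CD ⇒ 6x+4y-192=0] ∩ [|D−(26, 9)|²=52]]
2. D_y = 15  [[BC ⟂ CD ⇒ 6x+4y-192=0] ∩ [|D−(26, 9)|²=52]]
   so D = (22, 15)
3. A_x = 16  [[AB ⟂ BC ⇒ -6x-4y+140=0] ∩ [|A−(20, 5)|²=52]]
4. A_y = 11  [[AB ⟂ BC ⇒ -6x-4y+140=0] ∩ [|A−(20, 5)|²=52]]
   so A = (16, 11)

D = (22, 15)
A = (16, 11)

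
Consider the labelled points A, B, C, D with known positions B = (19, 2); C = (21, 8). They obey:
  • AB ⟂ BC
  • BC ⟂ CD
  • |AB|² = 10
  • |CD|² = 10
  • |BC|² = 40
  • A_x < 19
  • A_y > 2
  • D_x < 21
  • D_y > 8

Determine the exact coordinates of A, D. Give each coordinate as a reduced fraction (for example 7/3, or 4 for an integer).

1. A_x = 16  [[AB ⟂ BC ⇒ -2x-6y+50=0] ∩ [|A−(19, 2)|²=10]]
2. A_y = 3  [[AB ⟂ BC ⇒ -2x-6y+50=0] ∩ [|A−(19, 2)|²=10]]
   so A = (16, 3)
3. D_x = 18  [[BC ⟂ CD ⇒ 2x+6y-90=0] ∩ [|D−(21, 8)|²=10]]
4. D_y = 9  [[BC ⟂ CD ⇒ 2x+6y-90=0] ∩ [|D−(21, 8)|²=10]]
   so D = (18, 9)

A = (16, 3)
D = (18, 9)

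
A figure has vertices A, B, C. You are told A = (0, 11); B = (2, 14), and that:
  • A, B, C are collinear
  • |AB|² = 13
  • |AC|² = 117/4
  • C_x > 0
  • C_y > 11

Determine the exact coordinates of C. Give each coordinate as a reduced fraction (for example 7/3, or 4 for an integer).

C = (3, 31/2)

1. C_x = 3  [[A, B, C are collinear ⇒ -3x+2y-22=0] ∩ [|C−(0, 11)|²=117/4]]
2. C_y = 31/2  [[A, B, C are collinear ⇒ -3x+2y-22=0] ∩ [|C−(0, 11)|²=117/4]]
   so C = (3, 31/2)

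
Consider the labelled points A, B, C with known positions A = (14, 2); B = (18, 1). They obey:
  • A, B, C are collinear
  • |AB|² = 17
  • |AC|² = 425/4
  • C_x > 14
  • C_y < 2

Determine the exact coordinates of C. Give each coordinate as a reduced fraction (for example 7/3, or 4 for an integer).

C = (24, -1/2)

1. C_x = 24  [[A, B, C are collinear ⇒ 1x+4y-22=0] ∩ [|C−(14, 2)|²=425/4]]
2. C_y = -1/2  [[A, B, C are collinear ⇒ 1x+4y-22=0] ∩ [|C−(14, 2)|²=425/4]]
   so C = (24, -1/2)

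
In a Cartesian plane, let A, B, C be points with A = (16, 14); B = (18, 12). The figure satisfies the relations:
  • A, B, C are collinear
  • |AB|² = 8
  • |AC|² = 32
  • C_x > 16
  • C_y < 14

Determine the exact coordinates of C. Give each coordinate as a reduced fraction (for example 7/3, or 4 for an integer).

1. C_x = 20  [[A, B, C are collinear ⇒ 2x+2y-60=0] ∩ [|C−(16, 14)|²=32]]
2. C_y = 10  [[A, B, C are collinear ⇒ 2x+2y-60=0] ∩ [|C−(16, 14)|²=32]]
   so C = (20, 10)

C = (20, 10)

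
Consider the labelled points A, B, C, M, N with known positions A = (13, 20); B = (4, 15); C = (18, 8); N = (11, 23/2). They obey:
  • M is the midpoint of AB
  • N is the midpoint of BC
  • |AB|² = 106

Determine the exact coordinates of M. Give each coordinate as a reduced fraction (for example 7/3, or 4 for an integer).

1. M_x = 17/2  [2·M = A+B = (13, 20)+(4, 15)]
2. M_y = 35/2  [2·M = A+B = (13, 20)+(4, 15)]
   so M = (17/2, 35/2)

M = (17/2, 35/2)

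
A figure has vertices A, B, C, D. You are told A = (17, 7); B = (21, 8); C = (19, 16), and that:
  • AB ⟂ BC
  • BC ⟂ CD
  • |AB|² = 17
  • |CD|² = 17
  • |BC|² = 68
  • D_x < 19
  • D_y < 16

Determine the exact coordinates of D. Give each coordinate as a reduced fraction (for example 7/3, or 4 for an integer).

D = (15, 15)

1. D_x = 15  [[BC ⟂ CD ⇒ -2x+8y-90=0] ∩ [|D−(19, 16)|²=17]]
2. D_y = 15  [[BC ⟂ CD ⇒ -2x+8y-90=0] ∩ [|D−(19, 16)|²=17]]
   so D = (15, 15)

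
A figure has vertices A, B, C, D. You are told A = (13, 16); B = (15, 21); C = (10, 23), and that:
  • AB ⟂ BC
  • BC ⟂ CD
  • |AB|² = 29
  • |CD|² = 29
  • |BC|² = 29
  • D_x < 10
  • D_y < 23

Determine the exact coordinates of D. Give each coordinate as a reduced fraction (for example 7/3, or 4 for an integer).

D = (8, 18)

1. D_x = 8  [[BC ⟂ CD ⇒ -5x+2y+4=0] ∩ [|D−(10, 23)|²=29]]
2. D_y = 18  [[BC ⟂ CD ⇒ -5x+2y+4=0] ∩ [|D−(10, 23)|²=29]]
   so D = (8, 18)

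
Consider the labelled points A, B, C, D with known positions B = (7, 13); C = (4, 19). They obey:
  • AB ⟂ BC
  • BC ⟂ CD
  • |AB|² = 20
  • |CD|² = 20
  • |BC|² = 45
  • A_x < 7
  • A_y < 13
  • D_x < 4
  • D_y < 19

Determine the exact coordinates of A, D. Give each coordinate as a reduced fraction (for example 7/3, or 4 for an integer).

A = (3, 11)
D = (0, 17)

1. A_x = 3  [[AB ⟂ BC ⇒ 3x-6y+57=0] ∩ [|A−(7, 13)|²=20]]
2. A_y = 11  [[AB ⟂ BC ⇒ 3x-6y+57=0] ∩ [|A−(7, 13)|²=20]]
   so A = (3, 11)
3. D_x = 0  [[BC ⟂ CD ⇒ -3x+6y-102=0] ∩ [|D−(4, 19)|²=20]]
4. D_y = 17  [[BC ⟂ CD ⇒ -3x+6y-102=0] ∩ [|D−(4, 19)|²=20]]
   so D = (0, 17)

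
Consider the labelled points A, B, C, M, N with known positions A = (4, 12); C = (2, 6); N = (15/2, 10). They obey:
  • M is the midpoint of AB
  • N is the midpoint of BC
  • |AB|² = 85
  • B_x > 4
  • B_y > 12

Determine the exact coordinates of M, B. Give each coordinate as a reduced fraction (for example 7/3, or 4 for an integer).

1. B_x = 13  [B = 2·N−C = 2·(15/2, 10)−(2, 6)]
2. B_y = 14  [B = 2·N−C = 2·(15/2, 10)−(2, 6)]
   so B = (13, 14)
3. M_x = 17/2  [2·M = A+B = (4, 12)+(13, 14)]
4. M_y = 13  [2·M = A+B = (4, 12)+(13, 14)]
   so M = (17/2, 13)

M = (17/2, 13)
B = (13, 14)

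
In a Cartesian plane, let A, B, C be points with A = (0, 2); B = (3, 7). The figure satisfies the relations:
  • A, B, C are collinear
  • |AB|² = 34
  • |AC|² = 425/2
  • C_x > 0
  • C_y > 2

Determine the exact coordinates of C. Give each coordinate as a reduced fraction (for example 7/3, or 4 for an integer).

1. C_x = 15/2  [[A, B, C are collinear ⇒ -5x+3y-6=0] ∩ [|C−(0, 2)|²=425/2]]
2. C_y = 29/2  [[A, B, C are collinear ⇒ -5x+3y-6=0] ∩ [|C−(0, 2)|²=425/2]]
   so C = (15/2, 29/2)

C = (15/2, 29/2)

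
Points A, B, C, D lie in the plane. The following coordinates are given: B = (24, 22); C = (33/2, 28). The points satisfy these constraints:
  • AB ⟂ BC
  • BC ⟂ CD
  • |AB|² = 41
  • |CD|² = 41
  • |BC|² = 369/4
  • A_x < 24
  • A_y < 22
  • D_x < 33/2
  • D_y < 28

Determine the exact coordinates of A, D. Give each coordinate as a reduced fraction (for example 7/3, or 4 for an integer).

A = (20, 17)
D = (25/2, 23)

1. A_x = 20  [[AB ⟂ BC ⇒ 15/2x-6y-48=0] ∩ [|A−(24, 22)|²=41]]
2. A_y = 17  [[AB ⟂ BC ⇒ 15/2x-6y-48=0] ∩ [|A−(24, 22)|²=41]]
   so A = (20, 17)
3. D_x = 25/2  [[BC ⟂ CD ⇒ -15/2x+6y-177/4=0] ∩ [|D−(33/2, 28)|²=41]]
4. D_y = 23  [[BC ⟂ CD ⇒ -15/2x+6y-177/4=0] ∩ [|D−(33/2, 28)|²=41]]
   so D = (25/2, 23)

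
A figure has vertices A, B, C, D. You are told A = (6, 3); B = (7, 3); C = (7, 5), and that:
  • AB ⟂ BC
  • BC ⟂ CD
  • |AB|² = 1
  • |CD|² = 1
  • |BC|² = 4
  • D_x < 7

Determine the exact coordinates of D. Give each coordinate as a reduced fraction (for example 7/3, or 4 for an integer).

D = (6, 5)

1. D_x = 6  [[BC ⟂ CD ⇒ 2y-10=0] ∩ [|D−(7, 5)|²=1]]
2. D_y = 5  [[BC ⟂ CD ⇒ 2y-10=0] ∩ [|D−(7, 5)|²=1]]
   so D = (6, 5)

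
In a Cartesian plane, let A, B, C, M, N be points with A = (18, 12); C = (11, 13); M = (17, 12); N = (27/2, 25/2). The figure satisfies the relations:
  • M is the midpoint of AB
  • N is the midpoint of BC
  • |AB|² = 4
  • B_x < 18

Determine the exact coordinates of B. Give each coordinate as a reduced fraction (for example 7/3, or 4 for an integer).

1. B_x = 16  [B = 2·M−A = 2·(17, 12)−(18, 12)]
2. B_y = 12  [B = 2·M−A = 2·(17, 12)−(18, 12)]
   so B = (16, 12)

B = (16, 12)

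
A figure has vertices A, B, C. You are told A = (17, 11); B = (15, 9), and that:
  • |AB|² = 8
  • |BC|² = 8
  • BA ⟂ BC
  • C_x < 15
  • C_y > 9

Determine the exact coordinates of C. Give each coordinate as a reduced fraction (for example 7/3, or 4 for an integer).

C = (13, 11)

1. C_x = 13  [[BA ⟂ BC ⇒ 2x+2y-48=0] ∩ [|C−(15, 9)|²=8]]
2. C_y = 11  [[BA ⟂ BC ⇒ 2x+2y-48=0] ∩ [|C−(15, 9)|²=8]]
   so C = (13, 11)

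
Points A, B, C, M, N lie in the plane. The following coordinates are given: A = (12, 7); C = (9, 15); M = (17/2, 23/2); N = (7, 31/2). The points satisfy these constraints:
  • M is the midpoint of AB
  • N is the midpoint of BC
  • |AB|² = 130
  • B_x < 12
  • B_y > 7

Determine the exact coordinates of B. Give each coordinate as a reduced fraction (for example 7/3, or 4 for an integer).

B = (5, 16)

1. B_x = 5  [B = 2·M−A = 2·(17/2, 23/2)−(12, 7)]
2. B_y = 16  [B = 2·M−A = 2·(17/2, 23/2)−(12, 7)]
   so B = (5, 16)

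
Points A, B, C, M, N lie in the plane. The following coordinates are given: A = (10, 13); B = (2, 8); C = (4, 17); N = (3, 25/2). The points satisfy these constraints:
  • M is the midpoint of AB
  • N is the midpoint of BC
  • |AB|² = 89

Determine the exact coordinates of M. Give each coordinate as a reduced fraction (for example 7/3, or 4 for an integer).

1. M_x = 6  [2·M = A+B = (10, 13)+(2, 8)]
2. M_y = 21/2  [2·M = A+B = (10, 13)+(2, 8)]
   so M = (6, 21/2)

M = (6, 21/2)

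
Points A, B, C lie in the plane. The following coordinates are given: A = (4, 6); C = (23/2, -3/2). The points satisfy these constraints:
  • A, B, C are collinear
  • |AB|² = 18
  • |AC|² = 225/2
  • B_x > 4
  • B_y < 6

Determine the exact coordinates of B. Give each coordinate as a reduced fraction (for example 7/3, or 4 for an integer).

B = (7, 3)

1. B_x = 7  [[A, B, C are collinear ⇒ -15/2x-15/2y+75=0] ∩ [|B−(4, 6)|²=18]]
2. B_y = 3  [[A, B, C are collinear ⇒ -15/2x-15/2y+75=0] ∩ [|B−(4, 6)|²=18]]
   so B = (7, 3)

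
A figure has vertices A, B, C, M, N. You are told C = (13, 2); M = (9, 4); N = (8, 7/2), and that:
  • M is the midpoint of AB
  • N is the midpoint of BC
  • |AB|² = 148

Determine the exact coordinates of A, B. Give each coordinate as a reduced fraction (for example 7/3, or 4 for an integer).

1. B_x = 3  [B = 2·N−C = 2·(8, 7/2)−(13, 2)]
2. B_y = 5  [B = 2·N−C = 2·(8, 7/2)−(13, 2)]
   so B = (3, 5)
3. A_x = 15  [A = 2·M−B = 2·(9, 4)−(3, 5)]
4. A_y = 3  [A = 2·M−B = 2·(9, 4)−(3, 5)]
   so A = (15, 3)

A = (15, 3)
B = (3, 5)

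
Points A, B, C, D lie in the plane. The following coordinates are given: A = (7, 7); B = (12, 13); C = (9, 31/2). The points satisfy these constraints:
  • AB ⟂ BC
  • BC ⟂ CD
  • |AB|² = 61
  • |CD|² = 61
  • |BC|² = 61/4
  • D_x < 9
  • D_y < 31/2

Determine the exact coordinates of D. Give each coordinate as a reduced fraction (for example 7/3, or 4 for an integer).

1. D_x = 4  [[BC ⟂ CD ⇒ -3x+5/2y-47/4=0] ∩ [|D−(9, 31/2)|²=61]]
2. D_y = 19/2  [[BC ⟂ CD ⇒ -3x+5/2y-47/4=0] ∩ [|D−(9, 31/2)|²=61]]
   so D = (4, 19/2)

D = (4, 19/2)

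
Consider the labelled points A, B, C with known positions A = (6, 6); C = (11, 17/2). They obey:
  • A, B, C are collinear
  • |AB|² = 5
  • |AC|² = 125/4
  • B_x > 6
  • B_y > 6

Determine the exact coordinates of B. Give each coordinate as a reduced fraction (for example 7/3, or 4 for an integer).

B = (8, 7)

1. B_x = 8  [[A, B, C are collinear ⇒ 5/2x-5y+15=0] ∩ [|B−(6, 6)|²=5]]
2. B_y = 7  [[A, B, C are collinear ⇒ 5/2x-5y+15=0] ∩ [|B−(6, 6)|²=5]]
   so B = (8, 7)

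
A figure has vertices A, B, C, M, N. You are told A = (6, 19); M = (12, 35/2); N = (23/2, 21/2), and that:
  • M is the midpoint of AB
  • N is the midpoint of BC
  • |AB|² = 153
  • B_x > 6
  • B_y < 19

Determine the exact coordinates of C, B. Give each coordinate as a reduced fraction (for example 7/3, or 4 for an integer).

1. B_x = 18  [B = 2·M−A = 2·(12, 35/2)−(6, 19)]
2. B_y = 16  [B = 2·M−A = 2·(12, 35/2)−(6, 19)]
   so B = (18, 16)
3. C_x = 5  [C = 2·N−B = 2·(23/2, 21/2)−(18, 16)]
4. C_y = 5  [C = 2·N−B = 2·(23/2, 21/2)−(18, 16)]
   so C = (5, 5)

C = (5, 5)
B = (18, 16)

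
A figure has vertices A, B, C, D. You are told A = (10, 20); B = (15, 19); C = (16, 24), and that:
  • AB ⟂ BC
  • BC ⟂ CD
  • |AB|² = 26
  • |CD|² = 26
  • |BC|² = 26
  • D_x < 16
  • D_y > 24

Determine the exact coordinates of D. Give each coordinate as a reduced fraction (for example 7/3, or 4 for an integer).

1. D_x = 11  [[BC ⟂ CD ⇒ 1x+5y-136=0] ∩ [|D−(16, 24)|²=26]]
2. D_y = 25  [[BC ⟂ CD ⇒ 1x+5y-136=0] ∩ [|D−(16, 24)|²=26]]
   so D = (11, 25)

D = (11, 25)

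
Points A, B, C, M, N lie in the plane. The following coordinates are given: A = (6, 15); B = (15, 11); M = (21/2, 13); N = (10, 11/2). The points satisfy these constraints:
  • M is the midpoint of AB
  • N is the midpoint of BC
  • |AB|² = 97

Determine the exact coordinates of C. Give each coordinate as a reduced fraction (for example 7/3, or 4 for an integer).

1. C_x = 5  [C = 2·N−B = 2·(10, 11/2)−(15, 11)]
2. C_y = 0  [C = 2·N−B = 2·(10, 11/2)−(15, 11)]
   so C = (5, 0)

C = (5, 0)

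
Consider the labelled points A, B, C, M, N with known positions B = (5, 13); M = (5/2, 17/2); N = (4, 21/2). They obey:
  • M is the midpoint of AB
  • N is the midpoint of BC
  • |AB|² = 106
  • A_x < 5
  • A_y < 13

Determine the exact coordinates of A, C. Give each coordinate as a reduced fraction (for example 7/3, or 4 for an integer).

A = (0, 4)
C = (3, 8)

1. A_x = 0  [A = 2·M−B = 2·(5/2, 17/2)−(5, 13)]
2. A_y = 4  [A = 2·M−B = 2·(5/2, 17/2)−(5, 13)]
   so A = (0, 4)
3. C_x = 3  [C = 2·N−B = 2·(4, 21/2)−(5, 13)]
4. C_y = 8  [C = 2·N−B = 2·(4, 21/2)−(5, 13)]
   so C = (3, 8)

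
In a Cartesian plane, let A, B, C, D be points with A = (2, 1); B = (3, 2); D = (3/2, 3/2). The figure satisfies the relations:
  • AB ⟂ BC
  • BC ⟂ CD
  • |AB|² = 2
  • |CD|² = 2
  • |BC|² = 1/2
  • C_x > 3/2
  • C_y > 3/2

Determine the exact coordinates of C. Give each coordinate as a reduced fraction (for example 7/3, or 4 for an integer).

C = (5/2, 5/2)

1. C_x = 5/2  [[AB ⟂ BC ⇒ 1x+1y-5=0] ∩ [|C−(3/2, 3/2)|²=2]]
2. C_y = 5/2  [[AB ⟂ BC ⇒ 1x+1y-5=0] ∩ [|C−(3/2, 3/2)|²=2]]
   so C = (5/2, 5/2)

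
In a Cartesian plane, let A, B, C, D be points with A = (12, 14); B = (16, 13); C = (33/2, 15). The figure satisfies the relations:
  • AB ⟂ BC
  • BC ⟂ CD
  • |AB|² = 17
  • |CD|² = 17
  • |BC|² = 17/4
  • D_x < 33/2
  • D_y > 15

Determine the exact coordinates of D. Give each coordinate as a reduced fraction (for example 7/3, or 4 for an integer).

1. D_x = 25/2  [[BC ⟂ CD ⇒ 1/2x+2y-153/4=0] ∩ [|D−(33/2, 15)|²=17]]
2. D_y = 16  [[BC ⟂ CD ⇒ 1/2x+2y-153/4=0] ∩ [|D−(33/2, 15)|²=17]]
   so D = (25/2, 16)

D = (25/2, 16)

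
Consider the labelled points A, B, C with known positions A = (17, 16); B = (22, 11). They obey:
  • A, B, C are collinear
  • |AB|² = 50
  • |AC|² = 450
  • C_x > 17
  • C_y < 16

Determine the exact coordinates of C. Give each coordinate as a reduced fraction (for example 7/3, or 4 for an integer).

C = (32, 1)

1. C_x = 32  [[A, B, C are collinear ⇒ 5x+5y-165=0] ∩ [|C−(17, 16)|²=450]]
2. C_y = 1  [[A, B, C are collinear ⇒ 5x+5y-165=0] ∩ [|C−(17, 16)|²=450]]
   so C = (32, 1)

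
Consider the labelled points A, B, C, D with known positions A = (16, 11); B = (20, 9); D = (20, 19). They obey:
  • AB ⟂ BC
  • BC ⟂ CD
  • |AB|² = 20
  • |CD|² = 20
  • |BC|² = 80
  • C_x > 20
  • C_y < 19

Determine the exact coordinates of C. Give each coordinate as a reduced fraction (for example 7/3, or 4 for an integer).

1. C_x = 24  [[AB ⟂ BC ⇒ 4x-2y-62=0] ∩ [|C−(20, 19)|²=20]]
2. C_y = 17  [[AB ⟂ BC ⇒ 4x-2y-62=0] ∩ [|C−(20, 19)|²=20]]
   so C = (24, 17)

C = (24, 17)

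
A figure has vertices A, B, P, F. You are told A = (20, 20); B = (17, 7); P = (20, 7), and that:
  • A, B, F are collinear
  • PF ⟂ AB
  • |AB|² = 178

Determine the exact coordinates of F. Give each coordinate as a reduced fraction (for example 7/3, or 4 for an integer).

1. F_x = 3053/178  [[A, B, F are collinear ⇒ 13x-3y-200=0] ∩ [PF ⟂ AB ⇒ -3x-13y+151=0]]
2. F_y = 1363/178  [[A, B, F are collinear ⇒ 13x-3y-200=0] ∩ [PF ⟂ AB ⇒ -3x-13y+151=0]]
   so F = (3053/178, 1363/178)

F = (3053/178, 1363/178)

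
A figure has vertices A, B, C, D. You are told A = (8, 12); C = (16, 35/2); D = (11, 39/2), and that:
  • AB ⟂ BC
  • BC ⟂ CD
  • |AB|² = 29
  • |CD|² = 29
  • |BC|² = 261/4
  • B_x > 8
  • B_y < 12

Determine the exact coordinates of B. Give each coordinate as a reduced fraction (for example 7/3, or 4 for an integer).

1. B_x = 13  [[BC ⟂ CD ⇒ 5x-2y-45=0] ∩ [|B−(8, 12)|²=29]]
2. B_y = 10  [[BC ⟂ CD ⇒ 5x-2y-45=0] ∩ [|B−(8, 12)|²=29]]
   so B = (13, 10)

B = (13, 10)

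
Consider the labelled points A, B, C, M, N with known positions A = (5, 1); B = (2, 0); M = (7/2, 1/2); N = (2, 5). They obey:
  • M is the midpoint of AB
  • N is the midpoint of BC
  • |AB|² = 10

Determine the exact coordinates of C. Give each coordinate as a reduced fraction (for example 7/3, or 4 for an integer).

C = (2, 10)

1. C_x = 2  [C = 2·N−B = 2·(2, 5)−(2, 0)]
2. C_y = 10  [C = 2·N−B = 2·(2, 5)−(2, 0)]
   so C = (2, 10)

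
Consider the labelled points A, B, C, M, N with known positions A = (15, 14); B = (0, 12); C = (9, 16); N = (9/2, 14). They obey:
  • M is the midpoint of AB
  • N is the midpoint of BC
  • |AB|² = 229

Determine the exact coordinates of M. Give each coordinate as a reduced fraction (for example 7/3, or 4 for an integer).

1. M_x = 15/2  [2·M = A+B = (15, 14)+(0, 12)]
2. M_y = 13  [2·M = A+B = (15, 14)+(0, 12)]
   so M = (15/2, 13)

M = (15/2, 13)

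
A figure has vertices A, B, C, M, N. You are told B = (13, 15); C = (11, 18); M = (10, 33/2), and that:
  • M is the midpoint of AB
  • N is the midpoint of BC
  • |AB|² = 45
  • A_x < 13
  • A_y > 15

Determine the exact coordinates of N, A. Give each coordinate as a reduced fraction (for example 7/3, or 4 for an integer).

N = (12, 33/2)
A = (7, 18)

1. A_x = 7  [A = 2·M−B = 2·(10, 33/2)−(13, 15)]
2. A_y = 18  [A = 2·M−B = 2·(10, 33/2)−(13, 15)]
   so A = (7, 18)
3. N_x = 12  [2·N = B+C = (13, 15)+(11, 18)]
4. N_y = 33/2  [2·N = B+C = (13, 15)+(11, 18)]
   so N = (12, 33/2)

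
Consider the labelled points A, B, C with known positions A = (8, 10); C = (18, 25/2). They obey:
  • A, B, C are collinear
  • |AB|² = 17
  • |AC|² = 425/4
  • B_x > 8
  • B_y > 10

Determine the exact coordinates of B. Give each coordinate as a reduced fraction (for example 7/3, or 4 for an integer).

B = (12, 11)

1. B_x = 12  [[A, B, C are collinear ⇒ 5/2x-10y+80=0] ∩ [|B−(8, 10)|²=17]]
2. B_y = 11  [[A, B, C are collinear ⇒ 5/2x-10y+80=0] ∩ [|B−(8, 10)|²=17]]
   so B = (12, 11)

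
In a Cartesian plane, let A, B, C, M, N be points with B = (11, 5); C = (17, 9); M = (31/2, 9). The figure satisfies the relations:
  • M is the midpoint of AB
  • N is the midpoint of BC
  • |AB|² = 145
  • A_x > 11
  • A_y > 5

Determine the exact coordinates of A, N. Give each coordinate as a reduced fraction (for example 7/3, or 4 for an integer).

1. A_x = 20  [A = 2·M−B = 2·(31/2, 9)−(11, 5)]
2. A_y = 13  [A = 2·M−B = 2·(31/2, 9)−(11, 5)]
   so A = (20, 13)
3. N_x = 14  [2·N = B+C = (11, 5)+(17, 9)]
4. N_y = 7  [2·N = B+C = (11, 5)+(17, 9)]
   so N = (14, 7)

A = (20, 13)
N = (14, 7)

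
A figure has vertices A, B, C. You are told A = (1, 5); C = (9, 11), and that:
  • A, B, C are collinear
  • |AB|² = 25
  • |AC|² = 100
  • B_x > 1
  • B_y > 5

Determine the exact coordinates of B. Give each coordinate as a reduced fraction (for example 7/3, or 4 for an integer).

1. B_x = 5  [[A, B, C are collinear ⇒ 6x-8y+34=0] ∩ [|B−(1, 5)|²=25]]
2. B_y = 8  [[A, B, C are collinear ⇒ 6x-8y+34=0] ∩ [|B−(1, 5)|²=25]]
   so B = (5, 8)

B = (5, 8)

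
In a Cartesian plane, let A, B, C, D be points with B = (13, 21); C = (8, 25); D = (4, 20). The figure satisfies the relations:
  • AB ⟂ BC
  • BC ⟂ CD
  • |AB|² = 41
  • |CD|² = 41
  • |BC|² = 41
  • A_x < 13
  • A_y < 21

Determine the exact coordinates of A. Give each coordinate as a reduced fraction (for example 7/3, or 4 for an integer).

A = (9, 16)

1. A_x = 9  [[AB ⟂ BC ⇒ 5x-4y+19=0] ∩ [|A−(13, 21)|²=41]]
2. A_y = 16  [[AB ⟂ BC ⇒ 5x-4y+19=0] ∩ [|A−(13, 21)|²=41]]
   so A = (9, 16)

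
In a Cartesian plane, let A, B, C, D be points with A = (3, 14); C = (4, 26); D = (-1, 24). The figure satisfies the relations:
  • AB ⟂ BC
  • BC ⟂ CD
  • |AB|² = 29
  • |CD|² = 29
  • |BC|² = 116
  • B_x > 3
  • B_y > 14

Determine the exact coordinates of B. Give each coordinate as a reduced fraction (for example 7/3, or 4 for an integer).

1. B_x = 8  [[BC ⟂ CD ⇒ 5x+2y-72=0] ∩ [|B−(3, 14)|²=29]]
2. B_y = 16  [[BC ⟂ CD ⇒ 5x+2y-72=0] ∩ [|B−(3, 14)|²=29]]
   so B = (8, 16)

B = (8, 16)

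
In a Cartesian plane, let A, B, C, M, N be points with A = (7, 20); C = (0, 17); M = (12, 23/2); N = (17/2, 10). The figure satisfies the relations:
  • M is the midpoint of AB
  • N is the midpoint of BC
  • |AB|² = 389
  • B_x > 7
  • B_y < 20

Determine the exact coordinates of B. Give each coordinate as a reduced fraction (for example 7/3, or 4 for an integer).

1. B_x = 17  [B = 2·M−A = 2·(12, 23/2)−(7, 20)]
2. B_y = 3  [B = 2·M−A = 2·(12, 23/2)−(7, 20)]
   so B = (17, 3)

B = (17, 3)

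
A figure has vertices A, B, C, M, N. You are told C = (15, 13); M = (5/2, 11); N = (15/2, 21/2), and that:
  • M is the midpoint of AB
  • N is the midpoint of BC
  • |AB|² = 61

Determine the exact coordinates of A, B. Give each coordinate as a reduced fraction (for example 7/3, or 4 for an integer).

A = (5, 14)
B = (0, 8)

1. B_x = 0  [B = 2·N−C = 2·(15/2, 21/2)−(15, 13)]
2. B_y = 8  [B = 2·N−C = 2·(15/2, 21/2)−(15, 13)]
   so B = (0, 8)
3. A_x = 5  [A = 2·M−B = 2·(5/2, 11)−(0, 8)]
4. A_y = 14  [A = 2·M−B = 2·(5/2, 11)−(0, 8)]
   so A = (5, 14)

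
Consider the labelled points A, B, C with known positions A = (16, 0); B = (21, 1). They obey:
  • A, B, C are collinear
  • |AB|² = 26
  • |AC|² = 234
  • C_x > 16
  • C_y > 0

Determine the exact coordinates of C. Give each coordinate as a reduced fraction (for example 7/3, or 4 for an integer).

C = (31, 3)

1. C_x = 31  [[A, B, C are collinear ⇒ -1x+5y+16=0] ∩ [|C−(16, 0)|²=234]]
2. C_y = 3  [[A, B, C are collinear ⇒ -1x+5y+16=0] ∩ [|C−(16, 0)|²=234]]
   so C = (31, 3)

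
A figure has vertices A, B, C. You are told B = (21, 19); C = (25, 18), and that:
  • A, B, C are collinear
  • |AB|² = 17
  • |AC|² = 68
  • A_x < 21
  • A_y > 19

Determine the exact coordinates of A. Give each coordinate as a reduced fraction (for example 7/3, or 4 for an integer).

1. A_x = 17  [[A, B, C are collinear ⇒ 1x+4y-97=0] ∩ [|A−(21, 19)|²=17]]
2. A_y = 20  [[A, B, C are collinear ⇒ 1x+4y-97=0] ∩ [|A−(21, 19)|²=17]]
   so A = (17, 20)

A = (17, 20)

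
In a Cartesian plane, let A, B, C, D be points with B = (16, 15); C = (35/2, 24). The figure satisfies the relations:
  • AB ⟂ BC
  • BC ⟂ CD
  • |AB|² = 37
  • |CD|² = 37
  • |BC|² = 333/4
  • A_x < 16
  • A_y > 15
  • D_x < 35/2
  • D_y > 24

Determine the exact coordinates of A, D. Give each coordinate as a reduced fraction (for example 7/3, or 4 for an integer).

A = (10, 16)
D = (23/2, 25)

1. A_x = 10  [[AB ⟂ BC ⇒ -3/2x-9y+159=0] ∩ [|A−(16, 15)|²=37]]
2. A_y = 16  [[AB ⟂ BC ⇒ -3/2x-9y+159=0] ∩ [|A−(16, 15)|²=37]]
   so A = (10, 16)
3. D_x = 23/2  [[BC ⟂ CD ⇒ 3/2x+9y-969/4=0] ∩ [|D−(35/2, 24)|²=37]]
4. D_y = 25  [[BC ⟂ CD ⇒ 3/2x+9y-969/4=0] ∩ [|D−(35/2, 24)|²=37]]
   so D = (23/2, 25)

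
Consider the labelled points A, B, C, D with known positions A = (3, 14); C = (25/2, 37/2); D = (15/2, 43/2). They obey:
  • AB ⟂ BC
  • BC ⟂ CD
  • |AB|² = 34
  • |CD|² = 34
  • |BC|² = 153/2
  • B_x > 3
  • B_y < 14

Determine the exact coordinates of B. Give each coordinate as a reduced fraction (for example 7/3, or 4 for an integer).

B = (8, 11)

1. B_x = 8  [[BC ⟂ CD ⇒ 5x-3y-7=0] ∩ [|B−(3, 14)|²=34]]
2. B_y = 11  [[BC ⟂ CD ⇒ 5x-3y-7=0] ∩ [|B−(3, 14)|²=34]]
   so B = (8, 11)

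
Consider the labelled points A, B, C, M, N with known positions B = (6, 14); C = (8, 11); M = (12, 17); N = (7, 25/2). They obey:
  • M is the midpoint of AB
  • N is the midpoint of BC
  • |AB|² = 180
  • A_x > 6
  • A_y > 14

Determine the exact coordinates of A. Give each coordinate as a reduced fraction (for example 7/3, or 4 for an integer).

A = (18, 20)

1. A_x = 18  [A = 2·M−B = 2·(12, 17)−(6, 14)]
2. A_y = 20  [A = 2·M−B = 2·(12, 17)−(6, 14)]
   so A = (18, 20)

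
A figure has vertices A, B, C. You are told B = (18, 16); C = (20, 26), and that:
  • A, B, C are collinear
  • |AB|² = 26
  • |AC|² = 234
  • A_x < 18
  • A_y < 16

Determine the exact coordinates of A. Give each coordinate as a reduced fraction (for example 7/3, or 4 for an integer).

A = (17, 11)

1. A_x = 17  [[A, B, C are collinear ⇒ -10x+2y+148=0] ∩ [|A−(18, 16)|²=26]]
2. A_y = 11  [[A, B, C are collinear ⇒ -10x+2y+148=0] ∩ [|A−(18, 16)|²=26]]
   so A = (17, 11)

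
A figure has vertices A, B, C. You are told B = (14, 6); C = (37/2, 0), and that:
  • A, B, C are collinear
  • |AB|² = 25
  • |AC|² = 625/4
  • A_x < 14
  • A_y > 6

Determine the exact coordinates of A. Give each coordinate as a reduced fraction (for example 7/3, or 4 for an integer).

1. A_x = 11  [[A, B, C are collinear ⇒ 6x+9/2y-111=0] ∩ [|A−(14, 6)|²=25]]
2. A_y = 10  [[A, B, C are collinear ⇒ 6x+9/2y-111=0] ∩ [|A−(14, 6)|²=25]]
   so A = (11, 10)

A = (11, 10)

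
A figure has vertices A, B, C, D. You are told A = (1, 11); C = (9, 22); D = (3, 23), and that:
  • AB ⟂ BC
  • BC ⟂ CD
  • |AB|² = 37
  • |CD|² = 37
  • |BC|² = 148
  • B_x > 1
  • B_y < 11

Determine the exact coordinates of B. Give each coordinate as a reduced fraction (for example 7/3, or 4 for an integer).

B = (7, 10)

1. B_x = 7  [[BC ⟂ CD ⇒ 6x-1y-32=0] ∩ [|B−(1, 11)|²=37]]
2. B_y = 10  [[BC ⟂ CD ⇒ 6x-1y-32=0] ∩ [|B−(1, 11)|²=37]]
   so B = (7, 10)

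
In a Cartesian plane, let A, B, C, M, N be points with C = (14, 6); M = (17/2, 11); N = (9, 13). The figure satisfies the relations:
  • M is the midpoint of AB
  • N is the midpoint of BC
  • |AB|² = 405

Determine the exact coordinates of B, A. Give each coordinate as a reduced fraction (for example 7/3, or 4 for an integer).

B = (4, 20)
A = (13, 2)

1. B_x = 4  [B = 2·N−C = 2·(9, 13)−(14, 6)]
2. B_y = 20  [B = 2·N−C = 2·(9, 13)−(14, 6)]
   so B = (4, 20)
3. A_x = 13  [A = 2·M−B = 2·(17/2, 11)−(4, 20)]
4. A_y = 2  [A = 2·M−B = 2·(17/2, 11)−(4, 20)]
   so A = (13, 2)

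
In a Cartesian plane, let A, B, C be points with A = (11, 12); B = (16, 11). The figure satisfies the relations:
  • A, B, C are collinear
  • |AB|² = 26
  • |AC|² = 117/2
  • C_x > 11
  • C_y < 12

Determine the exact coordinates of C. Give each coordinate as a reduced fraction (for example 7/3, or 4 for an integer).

C = (37/2, 21/2)

1. C_x = 37/2  [[A, B, C are collinear ⇒ 1x+5y-71=0] ∩ [|C−(11, 12)|²=117/2]]
2. C_y = 21/2  [[A, B, C are collinear ⇒ 1x+5y-71=0] ∩ [|C−(11, 12)|²=117/2]]
   so C = (37/2, 21/2)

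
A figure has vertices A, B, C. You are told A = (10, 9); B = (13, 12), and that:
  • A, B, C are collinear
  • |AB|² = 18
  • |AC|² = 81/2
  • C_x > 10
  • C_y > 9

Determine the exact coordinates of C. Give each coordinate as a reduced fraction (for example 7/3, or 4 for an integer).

1. C_x = 29/2  [[A, B, C are collinear ⇒ -3x+3y+3=0] ∩ [|C−(10, 9)|²=81/2]]
2. C_y = 27/2  [[A, B, C are collinear ⇒ -3x+3y+3=0] ∩ [|C−(10, 9)|²=81/2]]
   so C = (29/2, 27/2)

C = (29/2, 27/2)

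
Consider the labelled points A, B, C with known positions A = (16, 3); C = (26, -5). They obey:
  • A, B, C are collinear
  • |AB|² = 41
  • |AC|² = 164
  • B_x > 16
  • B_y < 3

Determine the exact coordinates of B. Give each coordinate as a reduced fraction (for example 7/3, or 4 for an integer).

1. B_x = 21  [[A, B, C are collinear ⇒ -8x-10y+158=0] ∩ [|B−(16, 3)|²=41]]
2. B_y = -1  [[A, B, C are collinear ⇒ -8x-10y+158=0] ∩ [|B−(16, 3)|²=41]]
   so B = (21, -1)

B = (21, -1)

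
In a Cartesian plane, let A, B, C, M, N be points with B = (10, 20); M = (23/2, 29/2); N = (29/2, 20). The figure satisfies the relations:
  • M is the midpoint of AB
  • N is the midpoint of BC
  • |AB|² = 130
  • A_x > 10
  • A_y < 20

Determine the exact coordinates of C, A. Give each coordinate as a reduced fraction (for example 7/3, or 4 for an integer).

C = (19, 20)
A = (13, 9)

1. A_x = 13  [A = 2·M−B = 2·(23/2, 29/2)−(10, 20)]
2. A_y = 9  [A = 2·M−B = 2·(23/2, 29/2)−(10, 20)]
   so A = (13, 9)
3. C_x = 19  [C = 2·N−B = 2·(29/2, 20)−(10, 20)]
4. C_y = 20  [C = 2·N−B = 2·(29/2, 20)−(10, 20)]
   so C = (19, 20)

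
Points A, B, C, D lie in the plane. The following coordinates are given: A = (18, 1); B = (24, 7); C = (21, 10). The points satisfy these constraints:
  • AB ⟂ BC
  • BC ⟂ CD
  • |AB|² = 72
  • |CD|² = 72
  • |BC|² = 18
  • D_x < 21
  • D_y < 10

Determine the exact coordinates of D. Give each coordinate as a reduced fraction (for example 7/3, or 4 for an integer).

D = (15, 4)

1. D_x = 15  [[BC ⟂ CD ⇒ -3x+3y+33=0] ∩ [|D−(21, 10)|²=72]]
2. D_y = 4  [[BC ⟂ CD ⇒ -3x+3y+33=0] ∩ [|D−(21, 10)|²=72]]
   so D = (15, 4)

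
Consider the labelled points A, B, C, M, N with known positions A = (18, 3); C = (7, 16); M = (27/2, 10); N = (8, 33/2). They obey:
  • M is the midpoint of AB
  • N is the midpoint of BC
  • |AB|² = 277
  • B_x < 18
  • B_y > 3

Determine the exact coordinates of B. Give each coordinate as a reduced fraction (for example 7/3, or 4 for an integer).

B = (9, 17)

1. B_x = 9  [B = 2·M−A = 2·(27/2, 10)−(18, 3)]
2. B_y = 17  [B = 2·M−A = 2·(27/2, 10)−(18, 3)]
   so B = (9, 17)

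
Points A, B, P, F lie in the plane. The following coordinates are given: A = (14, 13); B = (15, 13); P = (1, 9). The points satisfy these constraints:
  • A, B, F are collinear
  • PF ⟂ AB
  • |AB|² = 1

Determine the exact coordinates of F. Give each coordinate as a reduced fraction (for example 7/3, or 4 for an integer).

1. F_x = 1  [[A, B, F are collinear ⇒ 1y-13=0] ∩ [PF ⟂ AB ⇒ 1x-1=0]]
2. F_y = 13  [[A, B, F are collinear ⇒ 1y-13=0] ∩ [PF ⟂ AB ⇒ 1x-1=0]]
   so F = (1, 13)

F = (1, 13)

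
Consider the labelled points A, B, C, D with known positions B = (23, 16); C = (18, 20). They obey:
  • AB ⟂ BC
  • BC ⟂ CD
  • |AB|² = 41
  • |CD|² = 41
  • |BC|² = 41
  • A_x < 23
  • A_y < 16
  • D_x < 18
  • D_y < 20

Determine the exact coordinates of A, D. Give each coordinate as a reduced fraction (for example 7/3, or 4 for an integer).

1. A_x = 19  [[AB ⟂ BC ⇒ 5x-4y-51=0] ∩ [|A−(23, 16)|²=41]]
2. A_y = 11  [[AB ⟂ BC ⇒ 5x-4y-51=0] ∩ [|A−(23, 16)|²=41]]
   so A = (19, 11)
3. D_x = 14  [[BC ⟂ CD ⇒ -5x+4y+10=0] ∩ [|D−(18, 20)|²=41]]
4. D_y = 15  [[BC ⟂ CD ⇒ -5x+4y+10=0] ∩ [|D−(18, 20)|²=41]]
   so D = (14, 15)

A = (19, 11)
D = (14, 15)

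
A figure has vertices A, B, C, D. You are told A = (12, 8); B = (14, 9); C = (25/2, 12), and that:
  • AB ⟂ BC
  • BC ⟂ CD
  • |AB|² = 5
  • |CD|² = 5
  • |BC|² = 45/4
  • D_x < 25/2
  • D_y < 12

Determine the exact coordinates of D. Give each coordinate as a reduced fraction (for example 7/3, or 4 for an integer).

D = (21/2, 11)

1. D_x = 21/2  [[BC ⟂ CD ⇒ -3/2x+3y-69/4=0] ∩ [|D−(25/2, 12)|²=5]]
2. D_y = 11  [[BC ⟂ CD ⇒ -3/2x+3y-69/4=0] ∩ [|D−(25/2, 12)|²=5]]
   so D = (21/2, 11)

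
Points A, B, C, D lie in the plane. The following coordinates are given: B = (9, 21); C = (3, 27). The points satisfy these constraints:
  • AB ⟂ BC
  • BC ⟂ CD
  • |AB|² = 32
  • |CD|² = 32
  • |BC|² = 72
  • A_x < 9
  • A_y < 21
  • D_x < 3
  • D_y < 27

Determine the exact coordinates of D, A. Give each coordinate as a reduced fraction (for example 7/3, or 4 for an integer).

1. D_x = -1  [[BC ⟂ CD ⇒ -6x+6y-144=0] ∩ [|D−(3, 27)|²=32]]
2. D_y = 23  [[BC ⟂ CD ⇒ -6x+6y-144=0] ∩ [|D−(3, 27)|²=32]]
   so D = (-1, 23)
3. A_x = 5  [[AB ⟂ BC ⇒ 6x-6y+72=0] ∩ [|A−(9, 21)|²=32]]
4. A_y = 17  [[AB ⟂ BC ⇒ 6x-6y+72=0] ∩ [|A−(9, 21)|²=32]]
   so A = (5, 17)

D = (-1, 23)
A = (5, 17)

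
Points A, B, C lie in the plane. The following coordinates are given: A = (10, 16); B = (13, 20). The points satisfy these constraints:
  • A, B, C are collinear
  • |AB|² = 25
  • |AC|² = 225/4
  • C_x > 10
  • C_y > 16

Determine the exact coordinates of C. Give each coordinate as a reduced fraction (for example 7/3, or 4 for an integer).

1. C_x = 29/2  [[A, B, C are collinear ⇒ -4x+3y-8=0] ∩ [|C−(10, 16)|²=225/4]]
2. C_y = 22  [[A, B, C are collinear ⇒ -4x+3y-8=0] ∩ [|C−(10, 16)|²=225/4]]
   so C = (29/2, 22)

C = (29/2, 22)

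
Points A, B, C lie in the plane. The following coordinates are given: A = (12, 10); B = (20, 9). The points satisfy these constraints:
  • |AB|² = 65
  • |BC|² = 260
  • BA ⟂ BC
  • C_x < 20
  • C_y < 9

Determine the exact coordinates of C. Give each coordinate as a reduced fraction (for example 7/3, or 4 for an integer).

1. C_x = 18  [[BA ⟂ BC ⇒ -8x+1y+151=0] ∩ [|C−(20, 9)|²=260]]
2. C_y = -7  [[BA ⟂ BC ⇒ -8x+1y+151=0] ∩ [|C−(20, 9)|²=260]]
   so C = (18, -7)

C = (18, -7)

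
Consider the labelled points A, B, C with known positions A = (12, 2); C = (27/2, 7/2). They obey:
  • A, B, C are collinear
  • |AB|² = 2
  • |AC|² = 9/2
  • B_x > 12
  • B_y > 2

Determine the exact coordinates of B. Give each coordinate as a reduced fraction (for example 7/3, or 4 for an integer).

1. B_x = 13  [[A, B, C are collinear ⇒ 3/2x-3/2y-15=0] ∩ [|B−(12, 2)|²=2]]
2. B_y = 3  [[A, B, C are collinear ⇒ 3/2x-3/2y-15=0] ∩ [|B−(12, 2)|²=2]]
   so B = (13, 3)

B = (13, 3)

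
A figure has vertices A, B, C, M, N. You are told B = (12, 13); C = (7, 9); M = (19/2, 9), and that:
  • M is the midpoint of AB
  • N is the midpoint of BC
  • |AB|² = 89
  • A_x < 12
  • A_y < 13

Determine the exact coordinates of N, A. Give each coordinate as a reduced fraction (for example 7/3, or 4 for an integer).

N = (19/2, 11)
A = (7, 5)

1. A_x = 7  [A = 2·M−B = 2·(19/2, 9)−(12, 13)]
2. A_y = 5  [A = 2·M−B = 2·(19/2, 9)−(12, 13)]
   so A = (7, 5)
3. N_x = 19/2  [2·N = B+C = (12, 13)+(7, 9)]
4. N_y = 11  [2·N = B+C = (12, 13)+(7, 9)]
   so N = (19/2, 11)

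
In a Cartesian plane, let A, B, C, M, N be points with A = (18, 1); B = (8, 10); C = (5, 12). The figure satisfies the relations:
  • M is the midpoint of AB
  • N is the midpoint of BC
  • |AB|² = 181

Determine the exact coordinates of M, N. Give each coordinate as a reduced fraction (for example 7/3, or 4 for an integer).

M = (13, 11/2)
N = (13/2, 11)

1. M_x = 13  [2·M = A+B = (18, 1)+(8, 10)]
2. M_y = 11/2  [2·M = A+B = (18, 1)+(8, 10)]
   so M = (13, 11/2)
3. N_x = 13/2  [2·N = B+C = (8, 10)+(5, 12)]
4. N_y = 11  [2·N = B+C = (8, 10)+(5, 12)]
   so N = (13/2, 11)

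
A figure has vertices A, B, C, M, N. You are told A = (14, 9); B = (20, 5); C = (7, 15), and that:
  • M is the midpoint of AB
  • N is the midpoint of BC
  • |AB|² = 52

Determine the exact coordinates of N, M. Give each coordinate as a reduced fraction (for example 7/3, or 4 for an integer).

N = (27/2, 10)
M = (17, 7)

1. M_x = 17  [2·M = A+B = (14, 9)+(20, 5)]
2. M_y = 7  [2·M = A+B = (14, 9)+(20, 5)]
   so M = (17, 7)
3. N_x = 27/2  [2·N = B+C = (20, 5)+(7, 15)]
4. N_y = 10  [2·N = B+C = (20, 5)+(7, 15)]
   so N = (27/2, 10)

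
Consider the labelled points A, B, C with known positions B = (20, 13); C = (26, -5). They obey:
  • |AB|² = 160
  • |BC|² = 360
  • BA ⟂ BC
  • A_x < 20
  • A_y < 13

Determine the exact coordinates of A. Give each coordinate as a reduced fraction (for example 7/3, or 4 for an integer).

1. A_x = 8  [[BA ⟂ BC ⇒ 6x-18y+114=0] ∩ [|A−(20, 13)|²=160]]
2. A_y = 9  [[BA ⟂ BC ⇒ 6x-18y+114=0] ∩ [|A−(20, 13)|²=160]]
   so A = (8, 9)

A = (8, 9)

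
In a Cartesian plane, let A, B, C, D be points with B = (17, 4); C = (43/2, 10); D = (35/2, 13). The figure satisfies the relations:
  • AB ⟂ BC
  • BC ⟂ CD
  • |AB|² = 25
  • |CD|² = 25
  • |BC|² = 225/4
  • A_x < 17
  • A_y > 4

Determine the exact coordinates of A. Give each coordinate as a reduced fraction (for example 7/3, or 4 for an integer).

1. A_x = 13  [[AB ⟂ BC ⇒ -9/2x-6y+201/2=0] ∩ [|A−(17, 4)|²=25]]
2. A_y = 7  [[AB ⟂ BC ⇒ -9/2x-6y+201/2=0] ∩ [|A−(17, 4)|²=25]]
   so A = (13, 7)

A = (13, 7)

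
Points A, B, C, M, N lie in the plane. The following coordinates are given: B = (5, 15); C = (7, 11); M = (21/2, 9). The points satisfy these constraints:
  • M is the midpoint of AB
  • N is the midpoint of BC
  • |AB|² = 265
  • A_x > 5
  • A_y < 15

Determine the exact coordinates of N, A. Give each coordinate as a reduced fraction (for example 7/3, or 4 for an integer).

N = (6, 13)
A = (16, 3)

1. A_x = 16  [A = 2·M−B = 2·(21/2, 9)−(5, 15)]
2. A_y = 3  [A = 2·M−B = 2·(21/2, 9)−(5, 15)]
   so A = (16, 3)
3. N_x = 6  [2·N = B+C = (5, 15)+(7, 11)]
4. N_y = 13  [2·N = B+C = (5, 15)+(7, 11)]
   so N = (6, 13)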